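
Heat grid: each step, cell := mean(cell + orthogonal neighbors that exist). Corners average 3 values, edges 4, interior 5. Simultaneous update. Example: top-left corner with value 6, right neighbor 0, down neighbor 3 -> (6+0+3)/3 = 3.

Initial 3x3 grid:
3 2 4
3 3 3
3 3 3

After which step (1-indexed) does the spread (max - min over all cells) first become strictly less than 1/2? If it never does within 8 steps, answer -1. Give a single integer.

Answer: 2

Derivation:
Step 1: max=13/4, min=8/3, spread=7/12
Step 2: max=37/12, min=43/15, spread=13/60
  -> spread < 1/2 first at step 2
Step 3: max=14627/4800, min=388/135, spread=7483/43200
Step 4: max=130657/43200, min=315779/108000, spread=21727/216000
Step 5: max=17282681/5760000, min=2848289/972000, spread=10906147/155520000
Step 6: max=465854713/155520000, min=343719941/116640000, spread=36295/746496
Step 7: max=27861362411/9331200000, min=5164284163/1749600000, spread=305773/8957952
Step 8: max=1669554305617/559872000000, min=1242103420619/419904000000, spread=2575951/107495424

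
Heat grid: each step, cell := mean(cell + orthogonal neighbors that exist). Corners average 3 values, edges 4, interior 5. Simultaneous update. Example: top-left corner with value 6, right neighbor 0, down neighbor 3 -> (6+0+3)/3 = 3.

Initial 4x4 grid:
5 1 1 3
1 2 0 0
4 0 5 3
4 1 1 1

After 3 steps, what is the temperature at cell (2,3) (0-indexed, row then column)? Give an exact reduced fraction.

Answer: 13423/7200

Derivation:
Step 1: cell (2,3) = 9/4
Step 2: cell (2,3) = 433/240
Step 3: cell (2,3) = 13423/7200
Full grid after step 3:
  4523/2160 439/225 677/450 3341/2160
  16733/7200 2137/1200 10427/6000 11207/7200
  1051/480 4263/2000 2087/1200 13423/7200
  571/240 239/120 3577/1800 3973/2160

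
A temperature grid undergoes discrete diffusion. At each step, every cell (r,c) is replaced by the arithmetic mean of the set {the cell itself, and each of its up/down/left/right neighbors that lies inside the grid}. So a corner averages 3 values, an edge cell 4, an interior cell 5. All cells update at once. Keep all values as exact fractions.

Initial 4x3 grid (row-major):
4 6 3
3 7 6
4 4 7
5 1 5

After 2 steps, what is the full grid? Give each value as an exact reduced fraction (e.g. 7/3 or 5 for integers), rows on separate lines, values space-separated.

Answer: 83/18 293/60 21/4
541/120 501/100 429/80
493/120 461/100 1211/240
133/36 961/240 163/36

Derivation:
After step 1:
  13/3 5 5
  9/2 26/5 23/4
  4 23/5 11/2
  10/3 15/4 13/3
After step 2:
  83/18 293/60 21/4
  541/120 501/100 429/80
  493/120 461/100 1211/240
  133/36 961/240 163/36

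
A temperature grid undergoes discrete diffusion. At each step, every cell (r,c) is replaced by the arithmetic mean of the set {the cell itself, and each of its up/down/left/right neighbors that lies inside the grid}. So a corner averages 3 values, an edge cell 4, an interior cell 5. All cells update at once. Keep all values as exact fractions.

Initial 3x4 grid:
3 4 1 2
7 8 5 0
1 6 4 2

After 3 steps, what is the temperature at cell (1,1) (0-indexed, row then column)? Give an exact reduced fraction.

Step 1: cell (1,1) = 6
Step 2: cell (1,1) = 231/50
Step 3: cell (1,1) = 27353/6000
Full grid after step 3:
  2003/432 923/225 661/200 1727/720
  67807/14400 27353/6000 6881/2000 13139/4800
  2111/432 8059/1800 761/200 2087/720

Answer: 27353/6000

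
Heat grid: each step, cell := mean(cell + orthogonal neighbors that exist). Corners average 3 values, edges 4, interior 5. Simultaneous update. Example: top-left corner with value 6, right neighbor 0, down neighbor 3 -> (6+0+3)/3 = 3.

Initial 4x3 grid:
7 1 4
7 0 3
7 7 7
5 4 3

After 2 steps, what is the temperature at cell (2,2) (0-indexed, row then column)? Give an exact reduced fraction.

Answer: 109/24

Derivation:
Step 1: cell (2,2) = 5
Step 2: cell (2,2) = 109/24
Full grid after step 2:
  53/12 107/30 55/18
  407/80 407/100 443/120
  265/48 497/100 109/24
  199/36 79/16 173/36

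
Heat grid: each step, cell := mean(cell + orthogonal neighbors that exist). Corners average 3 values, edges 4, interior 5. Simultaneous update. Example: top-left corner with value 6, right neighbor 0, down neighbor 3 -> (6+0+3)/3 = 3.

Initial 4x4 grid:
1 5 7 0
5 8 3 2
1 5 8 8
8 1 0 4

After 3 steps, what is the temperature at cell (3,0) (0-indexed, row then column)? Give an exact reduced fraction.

Step 1: cell (3,0) = 10/3
Step 2: cell (3,0) = 139/36
Step 3: cell (3,0) = 8381/2160
Full grid after step 3:
  4691/1080 4043/900 209/50 2897/720
  15797/3600 13667/3000 1831/400 9947/2400
  15193/3600 211/48 4423/1000 709/160
  8381/2160 28781/7200 1987/480 167/40

Answer: 8381/2160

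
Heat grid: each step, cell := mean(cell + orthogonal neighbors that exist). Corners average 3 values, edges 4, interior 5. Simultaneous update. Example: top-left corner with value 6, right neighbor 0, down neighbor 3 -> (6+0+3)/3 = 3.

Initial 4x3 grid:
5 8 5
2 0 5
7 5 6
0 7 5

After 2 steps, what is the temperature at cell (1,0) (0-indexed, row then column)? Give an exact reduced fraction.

Answer: 4

Derivation:
Step 1: cell (1,0) = 7/2
Step 2: cell (1,0) = 4
Full grid after step 2:
  13/3 39/8 29/6
  4 21/5 77/16
  25/6 22/5 81/16
  149/36 239/48 31/6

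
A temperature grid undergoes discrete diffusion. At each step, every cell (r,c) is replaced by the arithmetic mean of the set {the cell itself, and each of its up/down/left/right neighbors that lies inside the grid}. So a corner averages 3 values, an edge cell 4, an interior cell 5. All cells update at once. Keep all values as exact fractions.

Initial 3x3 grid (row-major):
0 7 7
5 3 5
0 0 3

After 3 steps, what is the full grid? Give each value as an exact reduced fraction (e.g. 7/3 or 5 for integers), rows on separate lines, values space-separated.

Answer: 527/144 2353/576 2023/432
407/144 847/240 373/96
511/216 743/288 175/54

Derivation:
After step 1:
  4 17/4 19/3
  2 4 9/2
  5/3 3/2 8/3
After step 2:
  41/12 223/48 181/36
  35/12 13/4 35/8
  31/18 59/24 26/9
After step 3:
  527/144 2353/576 2023/432
  407/144 847/240 373/96
  511/216 743/288 175/54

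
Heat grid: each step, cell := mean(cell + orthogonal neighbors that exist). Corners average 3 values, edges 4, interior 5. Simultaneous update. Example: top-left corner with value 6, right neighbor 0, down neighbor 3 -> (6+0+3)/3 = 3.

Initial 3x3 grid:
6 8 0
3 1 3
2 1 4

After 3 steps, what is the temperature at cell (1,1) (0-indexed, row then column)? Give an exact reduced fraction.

Step 1: cell (1,1) = 16/5
Step 2: cell (1,1) = 279/100
Step 3: cell (1,1) = 6271/2000
Full grid after step 3:
  8407/2160 50899/14400 7267/2160
  716/225 6271/2000 9931/3600
  124/45 8831/3600 1363/540

Answer: 6271/2000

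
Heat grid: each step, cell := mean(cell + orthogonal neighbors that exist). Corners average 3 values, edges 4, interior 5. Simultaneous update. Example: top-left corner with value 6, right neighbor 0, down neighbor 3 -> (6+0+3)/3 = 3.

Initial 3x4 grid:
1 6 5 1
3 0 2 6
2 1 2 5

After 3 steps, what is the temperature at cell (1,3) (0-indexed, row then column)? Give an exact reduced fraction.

Step 1: cell (1,3) = 7/2
Step 2: cell (1,3) = 89/24
Step 3: cell (1,3) = 24839/7200
Full grid after step 3:
  359/135 10147/3600 327/100 43/12
  15719/7200 15137/6000 18077/6000 24839/7200
  1423/720 5173/2400 20219/7200 1429/432

Answer: 24839/7200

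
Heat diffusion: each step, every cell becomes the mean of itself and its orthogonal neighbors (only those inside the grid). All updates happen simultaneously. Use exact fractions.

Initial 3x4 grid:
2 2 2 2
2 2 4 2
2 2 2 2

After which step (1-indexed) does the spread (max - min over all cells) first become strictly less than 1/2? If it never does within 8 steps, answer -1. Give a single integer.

Step 1: max=5/2, min=2, spread=1/2
Step 2: max=123/50, min=2, spread=23/50
  -> spread < 1/2 first at step 2
Step 3: max=5611/2400, min=413/200, spread=131/480
Step 4: max=49751/21600, min=7591/3600, spread=841/4320
Step 5: max=19822051/8640000, min=1533373/720000, spread=56863/345600
Step 6: max=177054341/77760000, min=13949543/6480000, spread=386393/3110400
Step 7: max=70601723131/31104000000, min=5604358813/2592000000, spread=26795339/248832000
Step 8: max=4216295714129/1866240000000, min=338126149667/155520000000, spread=254051069/2985984000

Answer: 2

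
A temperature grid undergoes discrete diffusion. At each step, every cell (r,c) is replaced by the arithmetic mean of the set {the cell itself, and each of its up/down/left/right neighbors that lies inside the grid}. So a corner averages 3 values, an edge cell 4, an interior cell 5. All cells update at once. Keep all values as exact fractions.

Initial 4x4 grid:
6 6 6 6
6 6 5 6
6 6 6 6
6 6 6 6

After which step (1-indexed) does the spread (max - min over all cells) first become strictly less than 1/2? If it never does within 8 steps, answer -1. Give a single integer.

Step 1: max=6, min=23/4, spread=1/4
  -> spread < 1/2 first at step 1
Step 2: max=6, min=289/50, spread=11/50
Step 3: max=6, min=14033/2400, spread=367/2400
Step 4: max=3587/600, min=63229/10800, spread=1337/10800
Step 5: max=107531/18000, min=1902331/324000, spread=33227/324000
Step 6: max=643951/108000, min=57105673/9720000, spread=849917/9720000
Step 7: max=9651467/1620000, min=1715885653/291600000, spread=21378407/291600000
Step 8: max=2892311657/486000000, min=51521537629/8748000000, spread=540072197/8748000000

Answer: 1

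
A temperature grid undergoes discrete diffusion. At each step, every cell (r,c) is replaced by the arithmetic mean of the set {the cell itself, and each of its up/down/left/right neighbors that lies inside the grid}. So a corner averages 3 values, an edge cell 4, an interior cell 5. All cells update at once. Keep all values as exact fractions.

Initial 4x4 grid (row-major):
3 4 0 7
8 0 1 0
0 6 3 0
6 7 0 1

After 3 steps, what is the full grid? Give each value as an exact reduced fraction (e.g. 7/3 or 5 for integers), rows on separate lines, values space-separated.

Answer: 1283/360 2197/800 18221/7200 4283/2160
2717/800 3211/1000 12281/6000 1717/900
1181/288 18887/6000 7087/3000 139/90
8837/2160 2639/720 343/144 371/216

Derivation:
After step 1:
  5 7/4 3 7/3
  11/4 19/5 4/5 2
  5 16/5 2 1
  13/3 19/4 11/4 1/3
After step 2:
  19/6 271/80 473/240 22/9
  331/80 123/50 58/25 23/15
  917/240 15/4 39/20 4/3
  169/36 451/120 59/24 49/36
After step 3:
  1283/360 2197/800 18221/7200 4283/2160
  2717/800 3211/1000 12281/6000 1717/900
  1181/288 18887/6000 7087/3000 139/90
  8837/2160 2639/720 343/144 371/216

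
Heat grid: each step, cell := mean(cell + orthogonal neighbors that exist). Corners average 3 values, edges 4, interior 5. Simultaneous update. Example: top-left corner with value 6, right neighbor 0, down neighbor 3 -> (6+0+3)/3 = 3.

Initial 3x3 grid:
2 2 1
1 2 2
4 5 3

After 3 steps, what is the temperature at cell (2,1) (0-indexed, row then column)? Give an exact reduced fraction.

Answer: 20689/7200

Derivation:
Step 1: cell (2,1) = 7/2
Step 2: cell (2,1) = 377/120
Step 3: cell (2,1) = 20689/7200
Full grid after step 3:
  1111/540 28603/14400 4339/2160
  11651/4800 2431/1000 237/100
  6179/2160 20689/7200 3037/1080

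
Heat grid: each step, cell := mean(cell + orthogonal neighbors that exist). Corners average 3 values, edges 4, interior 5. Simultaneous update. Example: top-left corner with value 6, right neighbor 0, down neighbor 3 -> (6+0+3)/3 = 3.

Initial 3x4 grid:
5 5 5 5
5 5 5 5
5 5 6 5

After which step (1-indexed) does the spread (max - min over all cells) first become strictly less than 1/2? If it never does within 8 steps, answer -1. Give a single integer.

Step 1: max=16/3, min=5, spread=1/3
  -> spread < 1/2 first at step 1
Step 2: max=631/120, min=5, spread=31/120
Step 3: max=5611/1080, min=5, spread=211/1080
Step 4: max=556897/108000, min=9047/1800, spread=14077/108000
Step 5: max=5000407/972000, min=543683/108000, spread=5363/48600
Step 6: max=149540809/29160000, min=302869/60000, spread=93859/1166400
Step 7: max=8958274481/1749600000, min=491336467/97200000, spread=4568723/69984000
Step 8: max=536660435629/104976000000, min=14761618889/2916000000, spread=8387449/167961600

Answer: 1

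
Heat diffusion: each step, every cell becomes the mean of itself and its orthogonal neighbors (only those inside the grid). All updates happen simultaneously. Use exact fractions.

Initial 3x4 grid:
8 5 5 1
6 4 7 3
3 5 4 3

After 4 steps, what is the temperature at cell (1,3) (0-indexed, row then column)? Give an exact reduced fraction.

Step 1: cell (1,3) = 7/2
Step 2: cell (1,3) = 433/120
Step 3: cell (1,3) = 5647/1440
Step 4: cell (1,3) = 346229/86400
Full grid after step 4:
  136571/25920 108839/21600 32147/7200 17749/4320
  296869/57600 4657/960 15913/3600 346229/86400
  127081/25920 203753/43200 185257/43200 13093/3240

Answer: 346229/86400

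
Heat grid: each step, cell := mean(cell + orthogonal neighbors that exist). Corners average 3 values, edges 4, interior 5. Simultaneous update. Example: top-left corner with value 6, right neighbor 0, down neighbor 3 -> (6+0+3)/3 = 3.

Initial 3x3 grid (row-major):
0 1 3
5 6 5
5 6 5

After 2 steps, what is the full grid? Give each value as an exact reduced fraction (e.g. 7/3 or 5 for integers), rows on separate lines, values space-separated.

Answer: 17/6 121/40 41/12
239/60 427/100 1061/240
89/18 623/120 187/36

Derivation:
After step 1:
  2 5/2 3
  4 23/5 19/4
  16/3 11/2 16/3
After step 2:
  17/6 121/40 41/12
  239/60 427/100 1061/240
  89/18 623/120 187/36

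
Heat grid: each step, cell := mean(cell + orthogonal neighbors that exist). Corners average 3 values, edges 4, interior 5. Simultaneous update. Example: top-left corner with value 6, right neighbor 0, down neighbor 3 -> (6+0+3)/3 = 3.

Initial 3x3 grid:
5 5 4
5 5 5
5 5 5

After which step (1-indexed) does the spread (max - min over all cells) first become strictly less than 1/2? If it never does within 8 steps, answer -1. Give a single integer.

Step 1: max=5, min=14/3, spread=1/3
  -> spread < 1/2 first at step 1
Step 2: max=5, min=85/18, spread=5/18
Step 3: max=5, min=1039/216, spread=41/216
Step 4: max=1789/360, min=62669/12960, spread=347/2592
Step 5: max=17843/3600, min=3781063/777600, spread=2921/31104
Step 6: max=2134517/432000, min=227451461/46656000, spread=24611/373248
Step 7: max=47943259/9720000, min=13678077967/2799360000, spread=207329/4478976
Step 8: max=2553198401/518400000, min=821778047549/167961600000, spread=1746635/53747712

Answer: 1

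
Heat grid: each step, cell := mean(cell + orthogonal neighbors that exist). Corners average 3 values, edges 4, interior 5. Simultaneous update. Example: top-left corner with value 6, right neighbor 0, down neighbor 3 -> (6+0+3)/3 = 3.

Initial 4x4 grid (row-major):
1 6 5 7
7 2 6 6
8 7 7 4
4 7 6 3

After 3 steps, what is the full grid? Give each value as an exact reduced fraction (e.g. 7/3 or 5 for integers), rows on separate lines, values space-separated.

After step 1:
  14/3 7/2 6 6
  9/2 28/5 26/5 23/4
  13/2 31/5 6 5
  19/3 6 23/4 13/3
After step 2:
  38/9 593/120 207/40 71/12
  319/60 5 571/100 439/80
  353/60 303/50 563/100 253/48
  113/18 1457/240 265/48 181/36
After step 3:
  5213/1080 3481/720 6523/1200 3979/720
  919/180 16217/3000 10801/2000 4477/800
  1324/225 34373/6000 3383/600 38549/7200
  13127/2160 43073/7200 40049/7200 1139/216

Answer: 5213/1080 3481/720 6523/1200 3979/720
919/180 16217/3000 10801/2000 4477/800
1324/225 34373/6000 3383/600 38549/7200
13127/2160 43073/7200 40049/7200 1139/216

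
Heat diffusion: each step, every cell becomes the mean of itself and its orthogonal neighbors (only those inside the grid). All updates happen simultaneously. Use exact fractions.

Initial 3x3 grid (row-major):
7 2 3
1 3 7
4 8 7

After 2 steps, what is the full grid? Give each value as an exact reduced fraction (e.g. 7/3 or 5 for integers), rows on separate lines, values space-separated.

Answer: 65/18 917/240 17/4
937/240 111/25 77/15
163/36 641/120 107/18

Derivation:
After step 1:
  10/3 15/4 4
  15/4 21/5 5
  13/3 11/2 22/3
After step 2:
  65/18 917/240 17/4
  937/240 111/25 77/15
  163/36 641/120 107/18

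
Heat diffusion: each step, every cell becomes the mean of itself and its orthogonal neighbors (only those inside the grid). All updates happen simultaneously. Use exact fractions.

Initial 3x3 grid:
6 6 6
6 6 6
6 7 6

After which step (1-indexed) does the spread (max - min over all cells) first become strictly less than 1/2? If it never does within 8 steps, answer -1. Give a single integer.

Answer: 1

Derivation:
Step 1: max=19/3, min=6, spread=1/3
  -> spread < 1/2 first at step 1
Step 2: max=1507/240, min=6, spread=67/240
Step 3: max=13397/2160, min=1207/200, spread=1807/10800
Step 4: max=5341963/864000, min=32761/5400, spread=33401/288000
Step 5: max=47885933/7776000, min=3283391/540000, spread=3025513/38880000
Step 6: max=19127326867/3110400000, min=175555949/28800000, spread=53531/995328
Step 7: max=1145776925849/186624000000, min=47447116051/7776000000, spread=450953/11943936
Step 8: max=68693543560603/11197440000000, min=5699728610519/933120000000, spread=3799043/143327232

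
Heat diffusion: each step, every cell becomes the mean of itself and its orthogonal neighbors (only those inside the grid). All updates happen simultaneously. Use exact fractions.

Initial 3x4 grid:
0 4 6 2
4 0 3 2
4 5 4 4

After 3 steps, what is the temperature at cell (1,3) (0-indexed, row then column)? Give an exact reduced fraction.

Answer: 47099/14400

Derivation:
Step 1: cell (1,3) = 11/4
Step 2: cell (1,3) = 149/48
Step 3: cell (1,3) = 47099/14400
Full grid after step 3:
  6097/2160 20437/7200 23027/7200 343/108
  3427/1200 3181/1000 18931/6000 47099/14400
  7157/2160 23537/7200 24827/7200 355/108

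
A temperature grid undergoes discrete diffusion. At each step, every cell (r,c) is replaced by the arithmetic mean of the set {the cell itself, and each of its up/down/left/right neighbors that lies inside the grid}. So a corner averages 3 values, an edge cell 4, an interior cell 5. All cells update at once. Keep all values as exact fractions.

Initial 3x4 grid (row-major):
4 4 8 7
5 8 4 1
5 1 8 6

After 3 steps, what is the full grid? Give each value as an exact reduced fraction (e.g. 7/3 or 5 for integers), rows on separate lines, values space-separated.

After step 1:
  13/3 6 23/4 16/3
  11/2 22/5 29/5 9/2
  11/3 11/2 19/4 5
After step 2:
  95/18 1229/240 1373/240 187/36
  179/40 136/25 126/25 619/120
  44/9 1099/240 421/80 19/4
After step 3:
  10709/2160 38807/7200 37937/7200 11573/2160
  12049/2400 4931/1000 15973/3000 36257/7200
  10039/2160 36307/7200 11779/2400 3641/720

Answer: 10709/2160 38807/7200 37937/7200 11573/2160
12049/2400 4931/1000 15973/3000 36257/7200
10039/2160 36307/7200 11779/2400 3641/720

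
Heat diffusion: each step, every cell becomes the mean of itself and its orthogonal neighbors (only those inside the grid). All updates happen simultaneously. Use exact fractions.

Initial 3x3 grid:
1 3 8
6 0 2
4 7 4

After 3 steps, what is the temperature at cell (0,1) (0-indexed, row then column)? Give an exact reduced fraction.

Step 1: cell (0,1) = 3
Step 2: cell (0,1) = 107/30
Step 3: cell (0,1) = 12173/3600
Full grid after step 3:
  7511/2160 12173/3600 4003/1080
  17089/4800 5701/1500 26521/7200
  4403/1080 18689/4800 8741/2160

Answer: 12173/3600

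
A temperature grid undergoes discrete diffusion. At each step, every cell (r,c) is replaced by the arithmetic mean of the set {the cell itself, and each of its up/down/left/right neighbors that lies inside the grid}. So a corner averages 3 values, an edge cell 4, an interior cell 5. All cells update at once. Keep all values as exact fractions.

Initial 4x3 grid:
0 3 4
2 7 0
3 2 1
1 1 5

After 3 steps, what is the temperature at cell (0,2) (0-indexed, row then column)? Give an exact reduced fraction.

Answer: 2899/1080

Derivation:
Step 1: cell (0,2) = 7/3
Step 2: cell (0,2) = 53/18
Step 3: cell (0,2) = 2899/1080
Full grid after step 3:
  2759/1080 6757/2400 2899/1080
  2357/900 2573/1000 1241/450
  1021/450 5021/2000 2167/900
  4753/2160 10559/4800 5033/2160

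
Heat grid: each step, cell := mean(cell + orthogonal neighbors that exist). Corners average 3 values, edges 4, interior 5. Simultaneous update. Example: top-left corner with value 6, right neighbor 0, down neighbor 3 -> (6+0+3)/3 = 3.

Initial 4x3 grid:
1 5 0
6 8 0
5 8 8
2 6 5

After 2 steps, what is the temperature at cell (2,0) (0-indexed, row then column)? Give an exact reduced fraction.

Answer: 259/48

Derivation:
Step 1: cell (2,0) = 21/4
Step 2: cell (2,0) = 259/48
Full grid after step 2:
  25/6 437/120 55/18
  393/80 249/50 979/240
  259/48 563/100 271/48
  89/18 275/48 101/18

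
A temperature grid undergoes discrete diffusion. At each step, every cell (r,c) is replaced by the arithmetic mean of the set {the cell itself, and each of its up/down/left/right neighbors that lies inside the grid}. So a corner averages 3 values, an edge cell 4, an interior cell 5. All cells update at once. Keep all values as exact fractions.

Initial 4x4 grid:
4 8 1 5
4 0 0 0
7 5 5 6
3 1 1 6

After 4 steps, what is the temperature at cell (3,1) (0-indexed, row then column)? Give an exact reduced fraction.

Answer: 748903/216000

Derivation:
Step 1: cell (3,1) = 5/2
Step 2: cell (3,1) = 781/240
Step 3: cell (3,1) = 24829/7200
Step 4: cell (3,1) = 748903/216000
Full grid after step 4:
  244607/64800 755111/216000 211973/72000 1367/480
  413683/108000 609917/180000 187153/60000 52637/18000
  396839/108000 126137/36000 585587/180000 179129/54000
  235759/64800 748903/216000 748271/216000 225137/64800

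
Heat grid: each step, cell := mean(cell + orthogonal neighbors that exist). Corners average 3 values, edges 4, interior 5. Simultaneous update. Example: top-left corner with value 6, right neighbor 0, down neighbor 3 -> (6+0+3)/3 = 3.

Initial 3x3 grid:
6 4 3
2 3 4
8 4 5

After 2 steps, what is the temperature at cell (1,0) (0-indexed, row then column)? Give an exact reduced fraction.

Step 1: cell (1,0) = 19/4
Step 2: cell (1,0) = 1009/240
Full grid after step 2:
  17/4 113/30 137/36
  1009/240 209/50 303/80
  173/36 87/20 157/36

Answer: 1009/240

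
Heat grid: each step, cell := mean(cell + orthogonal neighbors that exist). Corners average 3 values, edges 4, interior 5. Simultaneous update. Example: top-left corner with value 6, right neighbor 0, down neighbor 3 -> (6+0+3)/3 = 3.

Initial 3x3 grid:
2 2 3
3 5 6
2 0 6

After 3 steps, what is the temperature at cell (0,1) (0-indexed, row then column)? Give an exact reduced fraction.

Step 1: cell (0,1) = 3
Step 2: cell (0,1) = 61/20
Step 3: cell (0,1) = 1981/600
Full grid after step 3:
  377/135 1981/600 1963/540
  3437/1200 19303/6000 6943/1800
  5917/2160 47669/14400 2659/720

Answer: 1981/600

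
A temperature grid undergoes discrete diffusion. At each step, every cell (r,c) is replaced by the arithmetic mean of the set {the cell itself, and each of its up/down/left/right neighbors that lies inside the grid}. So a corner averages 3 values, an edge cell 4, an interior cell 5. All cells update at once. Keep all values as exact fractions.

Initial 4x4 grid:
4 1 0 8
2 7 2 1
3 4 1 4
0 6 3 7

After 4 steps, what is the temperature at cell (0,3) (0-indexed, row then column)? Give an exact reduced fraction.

Answer: 65479/21600

Derivation:
Step 1: cell (0,3) = 3
Step 2: cell (0,3) = 19/6
Step 3: cell (0,3) = 2149/720
Step 4: cell (0,3) = 65479/21600
Full grid after step 4:
  12341/4050 128587/43200 14371/4800 65479/21600
  132277/43200 28189/9000 186913/60000 5747/1800
  46487/14400 194093/60000 306347/90000 93617/27000
  69899/21600 329/96 383693/108000 119051/32400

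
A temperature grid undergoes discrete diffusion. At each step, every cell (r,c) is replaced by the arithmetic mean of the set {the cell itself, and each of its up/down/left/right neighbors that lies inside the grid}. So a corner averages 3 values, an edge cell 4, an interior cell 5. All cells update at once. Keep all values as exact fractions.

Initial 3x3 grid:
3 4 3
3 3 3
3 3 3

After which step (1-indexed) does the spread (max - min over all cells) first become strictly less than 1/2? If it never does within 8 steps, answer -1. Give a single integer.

Step 1: max=10/3, min=3, spread=1/3
  -> spread < 1/2 first at step 1
Step 2: max=787/240, min=3, spread=67/240
Step 3: max=6917/2160, min=607/200, spread=1807/10800
Step 4: max=2749963/864000, min=16561/5400, spread=33401/288000
Step 5: max=24557933/7776000, min=1663391/540000, spread=3025513/38880000
Step 6: max=9796126867/3110400000, min=89155949/28800000, spread=53531/995328
Step 7: max=585904925849/186624000000, min=24119116051/7776000000, spread=450953/11943936
Step 8: max=35101223560603/11197440000000, min=2900368610519/933120000000, spread=3799043/143327232

Answer: 1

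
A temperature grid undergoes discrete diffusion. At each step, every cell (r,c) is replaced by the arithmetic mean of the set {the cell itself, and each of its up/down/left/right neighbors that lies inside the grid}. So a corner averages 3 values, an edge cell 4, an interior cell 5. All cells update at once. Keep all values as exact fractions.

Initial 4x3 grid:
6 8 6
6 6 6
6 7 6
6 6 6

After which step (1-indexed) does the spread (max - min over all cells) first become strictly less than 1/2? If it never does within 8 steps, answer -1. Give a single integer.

Step 1: max=20/3, min=6, spread=2/3
Step 2: max=793/120, min=489/80, spread=119/240
  -> spread < 1/2 first at step 2
Step 3: max=13951/2160, min=2207/360, spread=709/2160
Step 4: max=2777377/432000, min=1773473/288000, spread=46867/172800
Step 5: max=24828257/3888000, min=16031443/2592000, spread=312437/1555200
Step 6: max=9908173897/1555200000, min=6426169673/1036800000, spread=21513551/124416000
Step 7: max=592546200323/93312000000, min=386725708507/62208000000, spread=199322201/1492992000
Step 8: max=35502342584257/5598720000000, min=23234131677713/3732480000000, spread=10418321083/89579520000

Answer: 2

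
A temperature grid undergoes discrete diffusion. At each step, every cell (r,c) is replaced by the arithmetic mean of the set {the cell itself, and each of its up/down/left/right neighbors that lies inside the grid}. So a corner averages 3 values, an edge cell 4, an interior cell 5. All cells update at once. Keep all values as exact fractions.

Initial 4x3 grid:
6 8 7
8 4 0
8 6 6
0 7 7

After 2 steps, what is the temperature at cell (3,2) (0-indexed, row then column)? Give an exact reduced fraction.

Step 1: cell (3,2) = 20/3
Step 2: cell (3,2) = 197/36
Full grid after step 2:
  241/36 1427/240 31/6
  92/15 142/25 24/5
  29/5 533/100 82/15
  31/6 343/60 197/36

Answer: 197/36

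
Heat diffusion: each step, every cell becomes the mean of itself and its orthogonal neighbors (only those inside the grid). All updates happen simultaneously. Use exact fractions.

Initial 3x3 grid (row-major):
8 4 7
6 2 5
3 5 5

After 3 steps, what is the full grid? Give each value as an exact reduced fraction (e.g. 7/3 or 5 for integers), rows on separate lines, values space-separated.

Answer: 233/45 72973/14400 2741/540
69323/14400 4821/1000 68623/14400
4967/1080 64523/14400 553/120

Derivation:
After step 1:
  6 21/4 16/3
  19/4 22/5 19/4
  14/3 15/4 5
After step 2:
  16/3 1259/240 46/9
  1189/240 229/50 1169/240
  79/18 1069/240 9/2
After step 3:
  233/45 72973/14400 2741/540
  69323/14400 4821/1000 68623/14400
  4967/1080 64523/14400 553/120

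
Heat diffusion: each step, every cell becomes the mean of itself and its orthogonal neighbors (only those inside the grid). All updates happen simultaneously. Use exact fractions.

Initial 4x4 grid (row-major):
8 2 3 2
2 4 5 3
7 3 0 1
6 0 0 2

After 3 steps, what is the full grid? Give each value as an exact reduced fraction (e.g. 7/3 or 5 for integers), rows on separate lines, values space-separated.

Answer: 247/60 361/96 4463/1440 613/216
1999/480 1721/500 8447/3000 3527/1440
27113/7200 9133/3000 1073/500 4297/2400
3739/1080 18833/7200 4067/2400 83/60

Derivation:
After step 1:
  4 17/4 3 8/3
  21/4 16/5 3 11/4
  9/2 14/5 9/5 3/2
  13/3 9/4 1/2 1
After step 2:
  9/2 289/80 155/48 101/36
  339/80 37/10 11/4 119/48
  1013/240 291/100 48/25 141/80
  133/36 593/240 111/80 1
After step 3:
  247/60 361/96 4463/1440 613/216
  1999/480 1721/500 8447/3000 3527/1440
  27113/7200 9133/3000 1073/500 4297/2400
  3739/1080 18833/7200 4067/2400 83/60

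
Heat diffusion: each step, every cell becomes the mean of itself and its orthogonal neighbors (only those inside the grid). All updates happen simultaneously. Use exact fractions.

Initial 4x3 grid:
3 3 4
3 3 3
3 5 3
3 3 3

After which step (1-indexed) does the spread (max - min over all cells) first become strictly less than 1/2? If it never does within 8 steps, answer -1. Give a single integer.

Step 1: max=7/2, min=3, spread=1/2
Step 2: max=173/50, min=37/12, spread=113/300
  -> spread < 1/2 first at step 2
Step 3: max=8071/2400, min=2293/720, spread=1283/7200
Step 4: max=17969/5400, min=46079/14400, spread=1103/8640
Step 5: max=7169929/2160000, min=8384663/2592000, spread=1096259/12960000
Step 6: max=257671721/77760000, min=504242717/155520000, spread=444029/6220800
Step 7: max=15421748839/4665600000, min=1124965789/345600000, spread=3755371/74649600
Step 8: max=924618843101/279936000000, min=1825190384077/559872000000, spread=64126139/1492992000

Answer: 2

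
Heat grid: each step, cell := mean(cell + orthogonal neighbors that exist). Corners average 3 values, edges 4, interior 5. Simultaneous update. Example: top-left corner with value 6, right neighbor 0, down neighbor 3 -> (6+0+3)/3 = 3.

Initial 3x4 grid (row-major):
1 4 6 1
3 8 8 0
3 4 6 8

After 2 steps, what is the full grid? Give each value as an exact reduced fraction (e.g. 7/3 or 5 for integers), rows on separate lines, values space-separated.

Answer: 67/18 527/120 523/120 34/9
303/80 99/20 53/10 337/80
37/9 1229/240 1321/240 185/36

Derivation:
After step 1:
  8/3 19/4 19/4 7/3
  15/4 27/5 28/5 17/4
  10/3 21/4 13/2 14/3
After step 2:
  67/18 527/120 523/120 34/9
  303/80 99/20 53/10 337/80
  37/9 1229/240 1321/240 185/36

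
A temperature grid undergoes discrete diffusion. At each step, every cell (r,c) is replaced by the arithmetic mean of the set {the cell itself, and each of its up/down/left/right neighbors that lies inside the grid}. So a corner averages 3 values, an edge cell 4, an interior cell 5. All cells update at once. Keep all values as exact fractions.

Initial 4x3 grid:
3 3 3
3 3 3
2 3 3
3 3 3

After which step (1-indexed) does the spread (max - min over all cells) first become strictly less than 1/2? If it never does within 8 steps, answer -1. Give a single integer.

Answer: 1

Derivation:
Step 1: max=3, min=8/3, spread=1/3
  -> spread < 1/2 first at step 1
Step 2: max=3, min=329/120, spread=31/120
Step 3: max=3, min=3029/1080, spread=211/1080
Step 4: max=5353/1800, min=307103/108000, spread=14077/108000
Step 5: max=320317/108000, min=2775593/972000, spread=5363/48600
Step 6: max=177131/60000, min=83739191/29160000, spread=93859/1166400
Step 7: max=286263533/97200000, min=5038525519/1749600000, spread=4568723/69984000
Step 8: max=8566381111/2916000000, min=303147564371/104976000000, spread=8387449/167961600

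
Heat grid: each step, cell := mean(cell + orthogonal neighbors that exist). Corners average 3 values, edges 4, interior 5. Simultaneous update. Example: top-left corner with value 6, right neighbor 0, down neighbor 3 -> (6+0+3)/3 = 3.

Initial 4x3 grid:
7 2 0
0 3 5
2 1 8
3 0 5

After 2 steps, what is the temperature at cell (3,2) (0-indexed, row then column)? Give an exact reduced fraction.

Step 1: cell (3,2) = 13/3
Step 2: cell (3,2) = 34/9
Full grid after step 2:
  3 79/30 28/9
  97/40 3 797/240
  269/120 27/10 953/240
  65/36 221/80 34/9

Answer: 34/9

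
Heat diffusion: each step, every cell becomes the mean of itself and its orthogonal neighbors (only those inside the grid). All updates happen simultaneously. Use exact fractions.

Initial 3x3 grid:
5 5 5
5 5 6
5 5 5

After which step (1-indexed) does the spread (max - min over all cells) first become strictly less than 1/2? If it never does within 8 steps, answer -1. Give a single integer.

Step 1: max=16/3, min=5, spread=1/3
  -> spread < 1/2 first at step 1
Step 2: max=1267/240, min=5, spread=67/240
Step 3: max=11237/2160, min=1007/200, spread=1807/10800
Step 4: max=4477963/864000, min=27361/5400, spread=33401/288000
Step 5: max=40109933/7776000, min=2743391/540000, spread=3025513/38880000
Step 6: max=16016926867/3110400000, min=146755949/28800000, spread=53531/995328
Step 7: max=959152925849/186624000000, min=39671116051/7776000000, spread=450953/11943936
Step 8: max=57496103560603/11197440000000, min=4766608610519/933120000000, spread=3799043/143327232

Answer: 1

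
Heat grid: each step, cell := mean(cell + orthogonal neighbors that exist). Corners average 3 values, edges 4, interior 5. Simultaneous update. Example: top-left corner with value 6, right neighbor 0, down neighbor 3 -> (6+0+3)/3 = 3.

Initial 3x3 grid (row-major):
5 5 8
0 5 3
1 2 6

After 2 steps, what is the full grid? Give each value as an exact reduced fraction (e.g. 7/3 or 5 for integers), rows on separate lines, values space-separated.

Answer: 71/18 209/48 199/36
121/48 41/10 35/8
29/12 67/24 38/9

Derivation:
After step 1:
  10/3 23/4 16/3
  11/4 3 11/2
  1 7/2 11/3
After step 2:
  71/18 209/48 199/36
  121/48 41/10 35/8
  29/12 67/24 38/9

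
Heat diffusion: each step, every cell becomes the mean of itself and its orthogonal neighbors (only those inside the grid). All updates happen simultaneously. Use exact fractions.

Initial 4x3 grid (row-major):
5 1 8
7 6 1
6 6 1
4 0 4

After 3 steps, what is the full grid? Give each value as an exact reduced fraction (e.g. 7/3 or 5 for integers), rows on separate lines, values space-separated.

After step 1:
  13/3 5 10/3
  6 21/5 4
  23/4 19/5 3
  10/3 7/2 5/3
After step 2:
  46/9 253/60 37/9
  1217/240 23/5 109/30
  1133/240 81/20 187/60
  151/36 123/40 49/18
After step 3:
  10367/2160 3247/720 2153/540
  7021/1440 5177/1200 2783/720
  6493/1440 313/80 1217/360
  8633/2160 337/96 3209/1080

Answer: 10367/2160 3247/720 2153/540
7021/1440 5177/1200 2783/720
6493/1440 313/80 1217/360
8633/2160 337/96 3209/1080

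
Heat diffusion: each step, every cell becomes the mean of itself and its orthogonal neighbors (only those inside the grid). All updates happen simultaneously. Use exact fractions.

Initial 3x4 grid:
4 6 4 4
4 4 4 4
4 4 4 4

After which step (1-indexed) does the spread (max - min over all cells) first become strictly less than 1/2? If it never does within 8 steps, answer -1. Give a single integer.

Answer: 3

Derivation:
Step 1: max=14/3, min=4, spread=2/3
Step 2: max=271/60, min=4, spread=31/60
Step 3: max=2371/540, min=4, spread=211/540
  -> spread < 1/2 first at step 3
Step 4: max=232897/54000, min=3647/900, spread=14077/54000
Step 5: max=2084407/486000, min=219683/54000, spread=5363/24300
Step 6: max=62060809/14580000, min=122869/30000, spread=93859/583200
Step 7: max=3709474481/874800000, min=199736467/48600000, spread=4568723/34992000
Step 8: max=221732435629/52488000000, min=6013618889/1458000000, spread=8387449/83980800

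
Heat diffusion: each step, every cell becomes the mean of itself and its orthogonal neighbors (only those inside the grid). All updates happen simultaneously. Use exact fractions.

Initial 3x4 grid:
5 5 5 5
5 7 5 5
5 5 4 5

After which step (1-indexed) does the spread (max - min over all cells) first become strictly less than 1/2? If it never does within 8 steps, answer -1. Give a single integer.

Answer: 3

Derivation:
Step 1: max=11/2, min=14/3, spread=5/6
Step 2: max=537/100, min=173/36, spread=127/225
Step 3: max=12707/2400, min=2653/540, spread=8243/21600
  -> spread < 1/2 first at step 3
Step 4: max=113987/21600, min=80239/16200, spread=4201/12960
Step 5: max=6793903/1296000, min=4861811/972000, spread=186893/777600
Step 6: max=406616117/77760000, min=293024269/58320000, spread=1910051/9331200
Step 7: max=24303228703/4665600000, min=17664423971/3499200000, spread=90079609/559872000
Step 8: max=1454620663277/279936000000, min=1062957658489/209952000000, spread=896250847/6718464000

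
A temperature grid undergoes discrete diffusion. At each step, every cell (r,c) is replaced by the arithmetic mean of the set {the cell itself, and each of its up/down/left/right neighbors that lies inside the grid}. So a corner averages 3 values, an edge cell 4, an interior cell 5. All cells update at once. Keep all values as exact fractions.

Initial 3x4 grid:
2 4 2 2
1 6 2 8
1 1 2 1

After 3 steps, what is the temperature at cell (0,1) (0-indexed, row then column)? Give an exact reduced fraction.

Answer: 10909/3600

Derivation:
Step 1: cell (0,1) = 7/2
Step 2: cell (0,1) = 167/60
Step 3: cell (0,1) = 10909/3600
Full grid after step 3:
  2779/1080 10909/3600 3703/1200 503/144
  17993/7200 7657/3000 19219/6000 45341/14400
  733/360 1489/600 4717/1800 1361/432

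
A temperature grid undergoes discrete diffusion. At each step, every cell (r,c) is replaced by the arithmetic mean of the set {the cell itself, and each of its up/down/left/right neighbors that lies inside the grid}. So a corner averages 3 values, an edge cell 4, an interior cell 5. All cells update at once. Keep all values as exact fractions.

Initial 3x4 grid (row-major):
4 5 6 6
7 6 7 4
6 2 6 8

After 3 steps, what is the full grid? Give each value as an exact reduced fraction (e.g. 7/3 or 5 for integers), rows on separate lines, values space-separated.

Answer: 734/135 39557/7200 41027/7200 6229/1080
77419/14400 32921/6000 34031/6000 84769/14400
1909/360 4323/800 4553/800 1049/180

Derivation:
After step 1:
  16/3 21/4 6 16/3
  23/4 27/5 29/5 25/4
  5 5 23/4 6
After step 2:
  49/9 1319/240 1343/240 211/36
  1289/240 136/25 146/25 1403/240
  21/4 423/80 451/80 6
After step 3:
  734/135 39557/7200 41027/7200 6229/1080
  77419/14400 32921/6000 34031/6000 84769/14400
  1909/360 4323/800 4553/800 1049/180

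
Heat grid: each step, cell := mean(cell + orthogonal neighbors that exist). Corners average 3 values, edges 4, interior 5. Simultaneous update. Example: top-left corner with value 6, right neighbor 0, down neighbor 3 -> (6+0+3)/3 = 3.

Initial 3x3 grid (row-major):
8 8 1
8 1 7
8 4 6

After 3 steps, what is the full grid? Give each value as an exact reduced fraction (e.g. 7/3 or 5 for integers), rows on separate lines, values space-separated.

After step 1:
  8 9/2 16/3
  25/4 28/5 15/4
  20/3 19/4 17/3
After step 2:
  25/4 703/120 163/36
  1591/240 497/100 407/80
  53/9 1361/240 85/18
After step 3:
  1499/240 38891/7200 11141/2160
  85457/14400 33859/6000 7723/1600
  1637/270 76507/14400 5573/1080

Answer: 1499/240 38891/7200 11141/2160
85457/14400 33859/6000 7723/1600
1637/270 76507/14400 5573/1080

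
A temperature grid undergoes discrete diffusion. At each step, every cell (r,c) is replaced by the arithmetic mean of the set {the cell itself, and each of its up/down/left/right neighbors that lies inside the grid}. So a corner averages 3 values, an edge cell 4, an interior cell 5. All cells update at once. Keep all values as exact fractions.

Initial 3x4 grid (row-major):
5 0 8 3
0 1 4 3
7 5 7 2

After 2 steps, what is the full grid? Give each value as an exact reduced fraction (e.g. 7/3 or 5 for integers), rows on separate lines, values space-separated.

Answer: 101/36 131/48 991/240 137/36
131/48 367/100 357/100 61/15
49/12 31/8 181/40 23/6

Derivation:
After step 1:
  5/3 7/2 15/4 14/3
  13/4 2 23/5 3
  4 5 9/2 4
After step 2:
  101/36 131/48 991/240 137/36
  131/48 367/100 357/100 61/15
  49/12 31/8 181/40 23/6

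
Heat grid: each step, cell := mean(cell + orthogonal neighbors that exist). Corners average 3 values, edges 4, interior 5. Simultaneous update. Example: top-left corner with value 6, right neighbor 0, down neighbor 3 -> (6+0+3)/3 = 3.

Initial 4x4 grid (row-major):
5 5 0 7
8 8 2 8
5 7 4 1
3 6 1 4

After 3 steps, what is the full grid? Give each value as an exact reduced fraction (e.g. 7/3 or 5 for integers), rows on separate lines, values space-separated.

After step 1:
  6 9/2 7/2 5
  13/2 6 22/5 9/2
  23/4 6 3 17/4
  14/3 17/4 15/4 2
After step 2:
  17/3 5 87/20 13/3
  97/16 137/25 107/25 363/80
  275/48 5 107/25 55/16
  44/9 14/3 13/4 10/3
After step 3:
  803/144 6149/1200 5389/1200 3173/720
  13763/2400 10329/2000 9171/2000 9953/2400
  1561/288 30187/6000 8099/2000 9353/2400
  2201/432 641/144 1553/400 481/144

Answer: 803/144 6149/1200 5389/1200 3173/720
13763/2400 10329/2000 9171/2000 9953/2400
1561/288 30187/6000 8099/2000 9353/2400
2201/432 641/144 1553/400 481/144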